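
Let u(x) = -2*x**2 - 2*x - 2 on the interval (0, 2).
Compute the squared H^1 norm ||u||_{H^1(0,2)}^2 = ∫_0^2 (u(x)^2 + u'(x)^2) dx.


||u||_{H^1}^2 = 2944/15

The H^1 norm (squared) on an interval (0, L) is
  ||u||_{H^1}^2 = ∫_0^L u(x)^2 dx + ∫_0^L u'(x)^2 dx.
Compute u'(x) = -4*x - 2.
Then u(x)^2 = 4*x**4 + 8*x**3 + 12*x**2 + 8*x + 4 and u'(x)^2 = 16*x**2 + 16*x + 4.
Integrate each monomial from 0 to 2 using ∫_0^2 c·x^n dx = c·2^(n+1)/(n+1):
  ∫_0^2 u(x)^2 dx = ∫_0^2 (4*x^4 + 8*x^3 + 12*x^2 + 8*x + 4) dx. Term by term:
    ∫_0^2 4*x^4 dx = 128/5;  ∫_0^2 8*x^3 dx = 32;  ∫_0^2 12*x^2 dx = 32;
    ∫_0^2 8*x dx = 16;  ∫_0^2 4 dx = 8.
  Sum: 128/5 + 32 + 32 + 16 + 8 = 568/5.
  ∫_0^2 u'(x)^2 dx = ∫_0^2 (16*x^2 + 16*x + 4) dx. Term by term:
    ∫_0^2 16*x^2 dx = 128/3;  ∫_0^2 16*x dx = 32;  ∫_0^2 4 dx = 8.
  Sum: 128/3 + 32 + 8 = 248/3.
Adding: ||u||_{H^1}^2 = 568/5 + 248/3 = 2944/15.


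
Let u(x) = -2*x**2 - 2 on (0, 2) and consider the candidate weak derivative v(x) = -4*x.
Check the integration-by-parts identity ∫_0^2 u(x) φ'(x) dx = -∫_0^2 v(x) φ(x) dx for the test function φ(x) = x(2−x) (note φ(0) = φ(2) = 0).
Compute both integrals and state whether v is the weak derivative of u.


LHS = 16/3, RHS = 16/3. Yes, v = u' weakly.

u(x) = -2*x**2 - 2, classical derivative u'(x) = -4*x.
φ(x) = x(2−x), so φ'(x) = 2 - 2*x.
Note φ(0) = φ(2) = 0, so the boundary term u·φ vanishes.
LHS = ∫_0^2 u(x) φ'(x) dx = ∫_0^2 (4*x^3 - 4*x^2 + 4*x - 4) dx. Term by term:
  ∫_0^2 4*x^3 dx = 16;  ∫_0^2 -4*x^2 dx = -32/3;  ∫_0^2 4*x dx = 8;
  ∫_0^2 -4 dx = -8.
Sum: 16 − 32/3 + 8 − 8 = 16/3.
So LHS = 16/3.
∫_0^2 v(x) φ(x) dx = ∫_0^2 (4*x^3 - 8*x^2) dx. Term by term:
  ∫_0^2 4*x^3 dx = 16;  ∫_0^2 -8*x^2 dx = -64/3.
Sum: 16 − 64/3 = -16/3.
So RHS = -∫_0^2 v(x) φ(x) dx = 16/3.
LHS = RHS, so the identity holds for this test φ.
Moreover u is smooth here and v(x) = u'(x) = -4*x pointwise, so the identity holds for every test function. Hence v is the weak derivative of u.


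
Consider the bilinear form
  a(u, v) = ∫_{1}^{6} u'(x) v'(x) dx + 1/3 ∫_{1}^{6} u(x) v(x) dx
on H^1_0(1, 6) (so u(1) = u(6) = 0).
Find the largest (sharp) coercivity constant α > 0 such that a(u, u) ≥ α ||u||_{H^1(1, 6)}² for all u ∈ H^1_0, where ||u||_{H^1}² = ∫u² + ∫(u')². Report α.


α = (25/3 + π^2)/(π^2 + 25)

Coercivity of a(·,·) on H^1_0(1, 6) means a(u, u) ≥ α ||u||_{H^1}² for every u ∈ H^1_0.
The interval has length L = 5, and Poincaré/coercivity depend only on L. Here a(u, u) = ∫(u')² + (1/3)·∫u².
Here 0 < c = 1/3 < 1. The condition a(u,u) ≥ α||u||_{H^1}² reads (1−α)∫(u')² ≥ (α−c)∫u². Any admissible α is ≤ 1 (rapidly oscillating u have ∫u²/∫(u')² → 0), and α = 1 would force 0 ≥ (1−c)∫u², impossible since c < 1; so 1−α > 0. By the sharp Poincaré inequality on H^1_0 of an interval of length L, ∫(u')² ≥ (π/L)²∫u² with equality for the first sine mode sin(π(x−x₀)/L) (x₀ the left endpoint), so the inequality holds for all u iff (1−α)(π/L)² ≥ α − c, i.e. α ≤ ((π/L)² + c)/((π/L)² + 1) = (1 + c(L/π)²)/(1 + (L/π)²). With (π/L)² = π^2/25 and c = 1/3, the largest admissible constant is α = ((π/L)² + c)/((π/L)² + 1).
Simplifying, α = (25/3 + π^2)/(π^2 + 25).


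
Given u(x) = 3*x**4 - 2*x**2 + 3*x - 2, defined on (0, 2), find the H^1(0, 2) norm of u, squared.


||u||_{H^1}^2 = 95694/35

The H^1 norm (squared) on an interval (0, L) is
  ||u||_{H^1}^2 = ∫_0^L u(x)^2 dx + ∫_0^L u'(x)^2 dx.
Compute u'(x) = 12*x**3 - 4*x + 3.
Then u(x)^2 = 9*x**8 - 12*x**6 + 18*x**5 - 8*x**4 - 12*x**3 + 17*x**2 - 12*x + 4 and u'(x)^2 = 144*x**6 - 96*x**4 + 72*x**3 + 16*x**2 - 24*x + 9.
Integrate each monomial from 0 to 2 using ∫_0^2 c·x^n dx = c·2^(n+1)/(n+1):
  ∫_0^2 u(x)^2 dx = ∫_0^2 (9*x^8 - 12*x^6 + 18*x^5 - 8*x^4 - 12*x^3 + 17*x^2 - 12*x + 4) dx. Term by term:
    ∫_0^2 9*x^8 dx = 512;  ∫_0^2 -12*x^6 dx = -1536/7;  ∫_0^2 18*x^5 dx = 192;
    ∫_0^2 -8*x^4 dx = -256/5;  ∫_0^2 -12*x^3 dx = -48;  ∫_0^2 17*x^2 dx = 136/3;
    ∫_0^2 -12*x dx = -24;  ∫_0^2 4 dx = 8.
  Sum: 512 − 1536/7 + 192 − 256/5 − 48 + 136/3 − 24 + 8 = 43544/105.
  ∫_0^2 u'(x)^2 dx = ∫_0^2 (144*x^6 - 96*x^4 + 72*x^3 + 16*x^2 - 24*x + 9) dx. Term by term:
    ∫_0^2 144*x^6 dx = 18432/7;  ∫_0^2 -96*x^4 dx = -3072/5;  ∫_0^2 72*x^3 dx = 288;
    ∫_0^2 16*x^2 dx = 128/3;  ∫_0^2 -24*x dx = -48;  ∫_0^2 9 dx = 18.
  Sum: 18432/7 − 3072/5 + 288 + 128/3 − 48 + 18 = 243538/105.
Adding: ||u||_{H^1}^2 = 43544/105 + 243538/105 = 95694/35.


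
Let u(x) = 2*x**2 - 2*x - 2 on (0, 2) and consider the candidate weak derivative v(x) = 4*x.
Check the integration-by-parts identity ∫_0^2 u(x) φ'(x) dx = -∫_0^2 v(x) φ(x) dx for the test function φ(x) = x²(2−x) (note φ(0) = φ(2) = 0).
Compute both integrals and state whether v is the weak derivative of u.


LHS = -56/15, RHS = -32/5. No, v is not the weak derivative of u.

u(x) = 2*x**2 - 2*x - 2, classical derivative u'(x) = 4*x - 2.
φ(x) = x²(2−x), so φ'(x) = x*(4 - 3*x).
Note φ(0) = φ(2) = 0, so the boundary term u·φ vanishes.
LHS = ∫_0^2 u(x) φ'(x) dx = ∫_0^2 (-6*x^4 + 14*x^3 - 2*x^2 - 8*x) dx. Term by term:
  ∫_0^2 -6*x^4 dx = -192/5;  ∫_0^2 14*x^3 dx = 56;  ∫_0^2 -2*x^2 dx = -16/3;
  ∫_0^2 -8*x dx = -16.
Sum: -192/5 + 56 − 16/3 − 16 = -56/15.
So LHS = -56/15.
∫_0^2 v(x) φ(x) dx = ∫_0^2 (-4*x^4 + 8*x^3) dx. Term by term:
  ∫_0^2 -4*x^4 dx = -128/5;  ∫_0^2 8*x^3 dx = 32.
Sum: -128/5 + 32 = 32/5.
So RHS = -∫_0^2 v(x) φ(x) dx = -32/5.
LHS − RHS = 8/3 ≠ 0, so the identity fails.
(For a valid weak derivative the identity must hold for EVERY test function, in particular this one. The failure shows v is NOT the weak derivative of u.)
Correct weak derivative would be u'(x) = 4*x - 2.


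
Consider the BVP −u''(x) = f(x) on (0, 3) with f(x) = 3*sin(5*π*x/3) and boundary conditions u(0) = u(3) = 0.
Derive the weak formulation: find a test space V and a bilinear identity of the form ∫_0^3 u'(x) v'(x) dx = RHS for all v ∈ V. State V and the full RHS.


V = H^1_0(0, 3) (so v(0) = v(3) = 0); weak form: ∫_0^3 u'v' dx = ∫_0^3 (3*sin(5*π*x/3)) v dx for all v ∈ V.

Multiply both sides by a test function v and integrate from 0 to 3:
  ∫_0^3 −u''(x) v(x) dx = ∫_0^3 f(x) v(x) dx.
Integrate the LHS by parts once:
  ∫_0^3 −u'' v dx = −[u'(x) v(x)]_0^3 + ∫_0^3 u'(x) v'(x) dx.
Thus ∫_0^3 u'(x) v'(x) dx = ∫_0^3 f(x) v(x) dx + [u'(x) v(x)]_0^3.
Choose V so that boundary terms are either known or forced to vanish.
u is Dirichlet: u(0) = u(3) = 0. Let V = H^1_0(0, 3); then v(0) = v(3) = 0, and [u' v]_0^3 = 0.
Weak formulation: find u (satisfying any essential BC) such that ∫_0^3 u'(x) v'(x) dx = ∫_0^3 f v dx for all v ∈ V.
Substituting f(x) = 3*sin(5*π*x/3), the right-hand side is ∫_0^3 (3*sin(5*π*x/3)) v dx.


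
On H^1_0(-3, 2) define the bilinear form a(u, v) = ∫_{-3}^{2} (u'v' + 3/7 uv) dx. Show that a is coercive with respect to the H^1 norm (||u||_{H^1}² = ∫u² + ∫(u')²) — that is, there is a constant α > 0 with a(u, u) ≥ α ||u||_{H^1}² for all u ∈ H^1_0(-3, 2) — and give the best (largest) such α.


α = (π^2 + 75/7)/(π^2 + 25)

Coercivity of a(·,·) on H^1_0(-3, 2) means a(u, u) ≥ α ||u||_{H^1}² for every u ∈ H^1_0.
The interval has length L = 5, and Poincaré/coercivity depend only on L. Here a(u, u) = ∫(u')² + (3/7)·∫u².
Here 0 < c = 3/7 < 1. The condition a(u,u) ≥ α||u||_{H^1}² reads (1−α)∫(u')² ≥ (α−c)∫u². Any admissible α is ≤ 1 (rapidly oscillating u have ∫u²/∫(u')² → 0), and α = 1 would force 0 ≥ (1−c)∫u², impossible since c < 1; so 1−α > 0. By the sharp Poincaré inequality on H^1_0 of an interval of length L, ∫(u')² ≥ (π/L)²∫u² with equality for the first sine mode sin(π(x−x₀)/L) (x₀ the left endpoint), so the inequality holds for all u iff (1−α)(π/L)² ≥ α − c, i.e. α ≤ ((π/L)² + c)/((π/L)² + 1) = (1 + c(L/π)²)/(1 + (L/π)²). With (π/L)² = π^2/25 and c = 3/7, the largest admissible constant is α = ((π/L)² + c)/((π/L)² + 1).
Simplifying, α = (π^2 + 75/7)/(π^2 + 25).


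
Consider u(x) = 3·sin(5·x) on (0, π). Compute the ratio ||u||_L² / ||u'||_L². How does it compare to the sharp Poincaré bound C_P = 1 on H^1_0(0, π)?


||u||_L² / ||u'||_L² = 1/5 < C_P = 1.

u(x) = 3·sin(5·x), so u'(x) = 15*cos(5*x).
Writing u(x) = A·sin(kπx/L) with A = 3 and k = 5, use ∫_0^L sin²(kπx/L) dx = L/2 and ∫_0^L cos²(kπx/L) dx = L/2.
u² = 9·sin²(5·x) and (u')² = 225·cos²(5·x), and each of sin², cos² integrates to L/2 = π/2 over (0, π).
∫_0^π u² dx = 9*π/2, so ||u||_L² = 3*sqrt(2)*sqrt(π)/2.
∫_0^π (u')² dx = 225*π/2, so ||u'||_L² = 15*sqrt(2)*sqrt(π)/2.
Ratio ||u||_L² / ||u'||_L² = 1/5.
Sharp Poincaré constant on H^1_0(0, π) is C_P = L/π = 1, achieved by sin(x).
This is the k = 5 harmonic; the ratio L/(kπ) is strictly less than C_P = L/π, consistent with the sharp inequality ||u||_L² ≤ C_P ||u'||_L².


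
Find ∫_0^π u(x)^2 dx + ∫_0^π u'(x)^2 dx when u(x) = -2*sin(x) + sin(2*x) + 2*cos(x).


||u||_{H^1(0,π)}^2 = 32/3 + 21*π/2

u'(x) = -2*sin(x) - 2*cos(x) + 2*cos(2*x).
Expand u² and (u')² and integrate term by term on (0, π), using: for integers n ≥ 1, ∫_0^π sin²(nx) dx = ∫_0^π cos²(nx) dx = π/2; for n ≠ n', ∫_0^π sin(nx)sin(n'x) dx = ∫_0^π cos(nx)cos(n'x) dx = 0; and by product-to-sum, ∫_0^π sin(nx)cos(n'x) dx = ½∫_0^π [sin((n+n')x) + sin((n−n')x)] dx, which is 0 when n+n' is even and 2n/(n²−n'²) when n+n' is odd (it need not vanish on (0, π)).
  u² squared terms: (-2)²·∫sin(x)² dx = 4·π/2 = 2*π;  (2)²·∫cos(x)² dx = 4·π/2 = 2*π;  (1)²·∫sin(2x)² dx = 1·π/2 = π/2.
  u² cross terms: 2·(-2)·(2)·∫sin(x)·cos(x) dx = -8·(0) = 0;  2·(-2)·(1)·∫sin(x)·sin(2x) dx = -4·(0) = 0;  2·(2)·(1)·∫cos(x)·sin(2x) dx = 4·(4/3) = 16/3.
  So ∫_0^π u² dx = 2*π + 2*π + π/2 + 0 + 0 + 16/3 = 16/3 + 9*π/2.
  (u')² squared terms: (-2)²·∫cos(x)² dx = 4·π/2 = 2*π;  (-2)²·∫sin(x)² dx = 4·π/2 = 2*π;  (2)²·∫cos(2x)² dx = 4·π/2 = 2*π.
  (u')² cross terms: 2·(-2)·(-2)·∫cos(x)·sin(x) dx = 8·(0) = 0;  2·(-2)·(2)·∫cos(x)·cos(2x) dx = -8·(0) = 0;  2·(-2)·(2)·∫sin(x)·cos(2x) dx = -8·(-2/3) = 16/3.
  So ∫_0^π (u')² dx = 2*π + 2*π + 2*π + 0 + 0 + 16/3 = 16/3 + 6*π.
||u||_{H^1}^2 = (16/3 + 9*π/2) + (16/3 + 6*π) = 32/3 + 21*π/2.


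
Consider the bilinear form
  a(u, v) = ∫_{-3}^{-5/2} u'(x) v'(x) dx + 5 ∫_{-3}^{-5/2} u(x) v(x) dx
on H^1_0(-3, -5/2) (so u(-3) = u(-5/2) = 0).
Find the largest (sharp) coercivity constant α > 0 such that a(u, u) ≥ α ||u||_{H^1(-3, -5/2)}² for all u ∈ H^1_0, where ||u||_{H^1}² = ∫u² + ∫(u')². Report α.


α = 1

Coercivity of a(·,·) on H^1_0(-3, -5/2) means a(u, u) ≥ α ||u||_{H^1}² for every u ∈ H^1_0.
The interval has length L = 1/2, and Poincaré/coercivity depend only on L. Here a(u, u) = ∫(u')² + (5)·∫u².
Here c = 5 ≥ 1, so a(u,u) = ∫(u')² + c∫u² ≥ ∫(u')² + ∫u² = ||u||_{H^1}², i.e. α = 1 works. No larger α is possible: a(u,u) ≥ α||u||_{H^1}² means (1−α)∫(u')² ≥ (α−c)∫u², and for the modes u_n = sin(nπ(x−x₀)/L) (x₀ the left endpoint) one has ∫u_n²/∫(u_n')² = (L/(nπ))² → 0, so a(u_n,u_n)/||u_n||_{H^1}² → 1. Hence the optimal constant is α = 1.
Therefore α = 1.


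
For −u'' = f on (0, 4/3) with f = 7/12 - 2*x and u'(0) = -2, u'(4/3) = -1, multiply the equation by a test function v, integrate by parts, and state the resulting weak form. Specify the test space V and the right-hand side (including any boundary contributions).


V = H^1(0, 4/3) (v unrestricted at boundary; u is determined up to an additive constant); weak form: ∫_0^4/3 u'v' dx = ∫_0^4/3 (7/12 - 2*x) v dx − v(4/3) + 2·v(0) for all v ∈ V.

Multiply both sides by a test function v and integrate from 0 to 4/3:
  ∫_0^4/3 −u''(x) v(x) dx = ∫_0^4/3 f(x) v(x) dx.
Integrate the LHS by parts once:
  ∫_0^4/3 −u'' v dx = −[u'(x) v(x)]_0^4/3 + ∫_0^4/3 u'(x) v'(x) dx.
Thus ∫_0^4/3 u'(x) v'(x) dx = ∫_0^4/3 f(x) v(x) dx + [u'(x) v(x)]_0^4/3.
Choose V so that boundary terms are either known or forced to vanish.
u has inhomogeneous Neumann u'(0) = -2, u'(4/3) = -1. [u' v]_0^4/3 = (-1)·v(4/3) − (-2)·v(0) = − v(4/3) + 2·v(0). Take V = H^1(0, 4/3); boundary term becomes part of RHS.
Weak formulation: find u (satisfying any essential BC) such that ∫_0^4/3 u'(x) v'(x) dx = ∫_0^4/3 f v dx − v(4/3) + 2·v(0) for all v ∈ V (Neumann data are natural BCs: they enter the RHS as boundary terms).
Substituting f(x) = 7/12 - 2*x, the right-hand side is ∫_0^4/3 (7/12 - 2*x) v dx − v(4/3) + 2·v(0).
Compatibility check (pure Neumann): taking v ≡ 1 ∈ V gives 0 = ∫_0^4/3 f dx + (-1) − (-2), i.e. ∫_0^4/3 f dx must equal u'(0) − u'(4/3) = -1. Indeed ∫_0^4/3 (7/12 - 2*x) dx = -1, so the data are compatible. The solution is then unique only up to an additive constant (fix it e.g. by requiring ∫_0^4/3 u dx = 0).


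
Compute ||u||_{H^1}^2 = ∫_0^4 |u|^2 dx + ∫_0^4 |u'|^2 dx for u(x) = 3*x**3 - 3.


||u||_{H^1}^2 = 1278828/35

The H^1 norm (squared) on an interval (0, L) is
  ||u||_{H^1}^2 = ∫_0^L u(x)^2 dx + ∫_0^L u'(x)^2 dx.
Compute u'(x) = 9*x**2.
Then u(x)^2 = 9*x**6 - 18*x**3 + 9 and u'(x)^2 = 81*x**4.
Integrate each monomial from 0 to 4 using ∫_0^4 c·x^n dx = c·4^(n+1)/(n+1):
  ∫_0^4 u(x)^2 dx = ∫_0^4 (9*x^6 - 18*x^3 + 9) dx. Term by term:
    ∫_0^4 9*x^6 dx = 147456/7;  ∫_0^4 -18*x^3 dx = -1152;  ∫_0^4 9 dx = 36.
  Sum: 147456/7 − 1152 + 36 = 139644/7.
  ∫_0^4 u'(x)^2 dx = ∫_0^4 (81*x^4) dx. Term by term:
    ∫_0^4 81*x^4 dx = 82944/5.
Adding: ||u||_{H^1}^2 = 139644/7 + 82944/5 = 1278828/35.


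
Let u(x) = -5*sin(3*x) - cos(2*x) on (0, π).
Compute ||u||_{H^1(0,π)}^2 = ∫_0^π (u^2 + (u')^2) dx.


||u||_{H^1(0,π)}^2 = 60 + 255*π/2

u'(x) = 2*sin(2*x) - 15*cos(3*x).
Expand u² and (u')² and integrate term by term on (0, π), using: for integers n ≥ 1, ∫_0^π sin²(nx) dx = ∫_0^π cos²(nx) dx = π/2; for n ≠ n', ∫_0^π sin(nx)sin(n'x) dx = ∫_0^π cos(nx)cos(n'x) dx = 0; and by product-to-sum, ∫_0^π sin(nx)cos(n'x) dx = ½∫_0^π [sin((n+n')x) + sin((n−n')x)] dx, which is 0 when n+n' is even and 2n/(n²−n'²) when n+n' is odd (it need not vanish on (0, π)).
  u² squared terms: (-1)²·∫cos(2x)² dx = 1·π/2 = π/2;  (-5)²·∫sin(3x)² dx = 25·π/2 = 25*π/2.
  u² cross terms: 2·(-1)·(-5)·∫cos(2x)·sin(3x) dx = 10·(6/5) = 12.
  So ∫_0^π u² dx = π/2 + 25*π/2 + 12 = 12 + 13*π.
  (u')² squared terms: (-15)²·∫cos(3x)² dx = 225·π/2 = 225*π/2;  (2)²·∫sin(2x)² dx = 4·π/2 = 2*π.
  (u')² cross terms: 2·(-15)·(2)·∫cos(3x)·sin(2x) dx = -60·(-4/5) = 48.
  So ∫_0^π (u')² dx = 225*π/2 + 2*π + 48 = 48 + 229*π/2.
||u||_{H^1}^2 = (12 + 13*π) + (48 + 229*π/2) = 60 + 255*π/2.


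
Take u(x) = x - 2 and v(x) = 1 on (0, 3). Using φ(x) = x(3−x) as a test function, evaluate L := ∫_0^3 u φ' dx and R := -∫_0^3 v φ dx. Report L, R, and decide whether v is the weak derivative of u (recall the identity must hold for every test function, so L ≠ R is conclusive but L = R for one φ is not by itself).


LHS = -9/2, RHS = -9/2. Yes, v = u' weakly.

u(x) = x - 2, classical derivative u'(x) = 1.
φ(x) = x(3−x), so φ'(x) = 3 - 2*x.
Note φ(0) = φ(3) = 0, so the boundary term u·φ vanishes.
LHS = ∫_0^3 u(x) φ'(x) dx = ∫_0^3 (-2*x^2 + 7*x - 6) dx. Term by term:
  ∫_0^3 -2*x^2 dx = -18;  ∫_0^3 7*x dx = 63/2;  ∫_0^3 -6 dx = -18.
Sum: -18 + 63/2 − 18 = -9/2.
So LHS = -9/2.
∫_0^3 v(x) φ(x) dx = ∫_0^3 (-x^2 + 3*x) dx. Term by term:
  ∫_0^3 -x^2 dx = -9;  ∫_0^3 3*x dx = 27/2.
Sum: -9 + 27/2 = 9/2.
So RHS = -∫_0^3 v(x) φ(x) dx = -9/2.
LHS = RHS, so the identity holds for this test φ.
Moreover u is smooth here and v(x) = u'(x) = 1 pointwise, so the identity holds for every test function. Hence v is the weak derivative of u.


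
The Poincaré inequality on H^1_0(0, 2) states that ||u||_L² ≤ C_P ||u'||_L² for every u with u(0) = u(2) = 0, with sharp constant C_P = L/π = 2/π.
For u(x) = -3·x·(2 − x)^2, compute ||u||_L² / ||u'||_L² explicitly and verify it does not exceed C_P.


||u||_L² / ||u'||_L² = sqrt(14)/7 < C_P = 2/π.

u(x) = -3·x·(2 − x)^2, so u'(x) = 3*(2 - 3*x)*(x - 2).
u(x) = -3·x·(2 − x)^2 vanishes at x = 0 and x = 2, so u ∈ H^1_0(0, 2). Differentiate via the product rule and integrate the resulting polynomials term by term.
  ∫_0^2 u² dx = ∫_0^2 (9*x^6 - 72*x^5 + 216*x^4 - 288*x^3 + 144*x^2) dx. Term by term:
    ∫_0^2 9*x^6 dx = 1152/7;  ∫_0^2 -72*x^5 dx = -768;  ∫_0^2 216*x^4 dx = 6912/5;
    ∫_0^2 -288*x^3 dx = -1152;  ∫_0^2 144*x^2 dx = 384.
  Sum: 1152/7 − 768 + 6912/5 − 1152 + 384 = 384/35.
  ∫_0^2 (u')² dx = ∫_0^2 (81*x^4 - 432*x^3 + 792*x^2 - 576*x + 144) dx. Term by term:
    ∫_0^2 81*x^4 dx = 2592/5;  ∫_0^2 -432*x^3 dx = -1728;  ∫_0^2 792*x^2 dx = 2112;
    ∫_0^2 -576*x dx = -1152;  ∫_0^2 144 dx = 288.
  Sum: 2592/5 − 1728 + 2112 − 1152 + 288 = 192/5.
∫_0^2 u² dx = 384/35, so ||u||_L² = 8*sqrt(210)/35.
∫_0^2 (u')² dx = 192/5, so ||u'||_L² = 8*sqrt(15)/5.
Ratio ||u||_L² / ||u'||_L² = sqrt(14)/7.
Sharp Poincaré constant on H^1_0(0, 2) is C_P = L/π = 2/π, achieved by sin(π/2·x).
A polynomial bump cannot attain the sharp Poincaré constant (only the first sine eigenfunction does), so the ratio is strictly less than C_P, consistent with ||u||_L² ≤ C_P ||u'||_L².


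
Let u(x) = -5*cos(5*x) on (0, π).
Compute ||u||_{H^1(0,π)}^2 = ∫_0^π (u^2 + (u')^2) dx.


||u||_{H^1(0,π)}^2 = 325*π

u'(x) = 25*sin(5*x).
Expand u² and (u')² and integrate term by term on (0, π), using: for integers n ≥ 1, ∫_0^π sin²(nx) dx = ∫_0^π cos²(nx) dx = π/2; for n ≠ n', ∫_0^π sin(nx)sin(n'x) dx = ∫_0^π cos(nx)cos(n'x) dx = 0; and by product-to-sum, ∫_0^π sin(nx)cos(n'x) dx = ½∫_0^π [sin((n+n')x) + sin((n−n')x)] dx, which is 0 when n+n' is even and 2n/(n²−n'²) when n+n' is odd (it need not vanish on (0, π)).
  u² squared terms: (-5)²·∫cos(5x)² dx = 25·π/2 = 25*π/2.
  So ∫_0^π u² dx = 25*π/2.
  (u')² squared terms: (25)²·∫sin(5x)² dx = 625·π/2 = 625*π/2.
  So ∫_0^π (u')² dx = 625*π/2.
||u||_{H^1}^2 = (25*π/2) + (625*π/2) = 325*π.


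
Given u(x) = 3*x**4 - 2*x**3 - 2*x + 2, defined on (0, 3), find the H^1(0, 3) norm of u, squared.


||u||_{H^1}^2 = 2726817/70

The H^1 norm (squared) on an interval (0, L) is
  ||u||_{H^1}^2 = ∫_0^L u(x)^2 dx + ∫_0^L u'(x)^2 dx.
Compute u'(x) = 12*x**3 - 6*x**2 - 2.
Then u(x)^2 = 9*x**8 - 12*x**7 + 4*x**6 - 12*x**5 + 20*x**4 - 8*x**3 + 4*x**2 - 8*x + 4 and u'(x)^2 = 144*x**6 - 144*x**5 + 36*x**4 - 48*x**3 + 24*x**2 + 4.
Integrate each monomial from 0 to 3 using ∫_0^3 c·x^n dx = c·3^(n+1)/(n+1):
  ∫_0^3 u(x)^2 dx = ∫_0^3 (9*x^8 - 12*x^7 + 4*x^6 - 12*x^5 + 20*x^4 - 8*x^3 + 4*x^2 - 8*x + 4) dx. Term by term:
    ∫_0^3 9*x^8 dx = 19683;  ∫_0^3 -12*x^7 dx = -19683/2;  ∫_0^3 4*x^6 dx = 8748/7;
    ∫_0^3 -12*x^5 dx = -1458;  ∫_0^3 20*x^4 dx = 972;  ∫_0^3 -8*x^3 dx = -162;
    ∫_0^3 4*x^2 dx = 36;  ∫_0^3 -8*x dx = -36;  ∫_0^3 4 dx = 12.
  Sum: 19683 − 19683/2 + 8748/7 − 1458 + 972 − 162 + 36 − 36 + 12 = 146373/14.
  ∫_0^3 u'(x)^2 dx = ∫_0^3 (144*x^6 - 144*x^5 + 36*x^4 - 48*x^3 + 24*x^2 + 4) dx. Term by term:
    ∫_0^3 144*x^6 dx = 314928/7;  ∫_0^3 -144*x^5 dx = -17496;  ∫_0^3 36*x^4 dx = 8748/5;
    ∫_0^3 -48*x^3 dx = -972;  ∫_0^3 24*x^2 dx = 216;  ∫_0^3 4 dx = 12.
  Sum: 314928/7 − 17496 + 8748/5 − 972 + 216 + 12 = 997476/35.
Adding: ||u||_{H^1}^2 = 146373/14 + 997476/35 = 2726817/70.


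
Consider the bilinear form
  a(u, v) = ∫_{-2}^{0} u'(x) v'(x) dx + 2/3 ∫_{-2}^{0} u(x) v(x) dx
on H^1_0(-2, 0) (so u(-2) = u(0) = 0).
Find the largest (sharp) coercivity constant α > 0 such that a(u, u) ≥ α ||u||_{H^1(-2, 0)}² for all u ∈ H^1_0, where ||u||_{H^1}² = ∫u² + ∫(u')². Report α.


α = (8/3 + π^2)/(4 + π^2)

Coercivity of a(·,·) on H^1_0(-2, 0) means a(u, u) ≥ α ||u||_{H^1}² for every u ∈ H^1_0.
The interval has length L = 2, and Poincaré/coercivity depend only on L. Here a(u, u) = ∫(u')² + (2/3)·∫u².
Here 0 < c = 2/3 < 1. The condition a(u,u) ≥ α||u||_{H^1}² reads (1−α)∫(u')² ≥ (α−c)∫u². Any admissible α is ≤ 1 (rapidly oscillating u have ∫u²/∫(u')² → 0), and α = 1 would force 0 ≥ (1−c)∫u², impossible since c < 1; so 1−α > 0. By the sharp Poincaré inequality on H^1_0 of an interval of length L, ∫(u')² ≥ (π/L)²∫u² with equality for the first sine mode sin(π(x−x₀)/L) (x₀ the left endpoint), so the inequality holds for all u iff (1−α)(π/L)² ≥ α − c, i.e. α ≤ ((π/L)² + c)/((π/L)² + 1) = (1 + c(L/π)²)/(1 + (L/π)²). With (π/L)² = π^2/4 and c = 2/3, the largest admissible constant is α = ((π/L)² + c)/((π/L)² + 1).
Simplifying, α = (8/3 + π^2)/(4 + π^2).


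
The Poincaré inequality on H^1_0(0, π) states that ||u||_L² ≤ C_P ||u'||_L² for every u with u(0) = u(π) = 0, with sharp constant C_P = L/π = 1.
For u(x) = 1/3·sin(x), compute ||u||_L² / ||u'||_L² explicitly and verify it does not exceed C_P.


||u||_L² / ||u'||_L² = 1 = C_P.

u(x) = 1/3·sin(x), so u'(x) = cos(x)/3.
Writing u(x) = A·sin(kπx/L) with A = 1/3 and k = 1, use ∫_0^L sin²(kπx/L) dx = L/2 and ∫_0^L cos²(kπx/L) dx = L/2.
u² = 1/9·sin²(x) and (u')² = 1/9·cos²(x), and each of sin², cos² integrates to L/2 = π/2 over (0, π).
∫_0^π u² dx = π/18, so ||u||_L² = sqrt(2)*sqrt(π)/6.
∫_0^π (u')² dx = π/18, so ||u'||_L² = sqrt(2)*sqrt(π)/6.
Ratio ||u||_L² / ||u'||_L² = 1.
Sharp Poincaré constant on H^1_0(0, π) is C_P = L/π = 1, achieved by sin(x).
This is the k = 1 eigenfunction (up to amplitude), so the ratio equals the sharp Poincaré constant exactly.


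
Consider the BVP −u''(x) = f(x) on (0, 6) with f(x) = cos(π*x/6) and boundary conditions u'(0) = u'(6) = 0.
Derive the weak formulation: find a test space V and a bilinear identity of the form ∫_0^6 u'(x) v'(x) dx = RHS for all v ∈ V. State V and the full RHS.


V = H^1(0, 6) (no boundary constraint on v; u is determined up to an additive constant); weak form: ∫_0^6 u'v' dx = ∫_0^6 (cos(π*x/6)) v dx for all v ∈ V.

Multiply both sides by a test function v and integrate from 0 to 6:
  ∫_0^6 −u''(x) v(x) dx = ∫_0^6 f(x) v(x) dx.
Integrate the LHS by parts once:
  ∫_0^6 −u'' v dx = −[u'(x) v(x)]_0^6 + ∫_0^6 u'(x) v'(x) dx.
Thus ∫_0^6 u'(x) v'(x) dx = ∫_0^6 f(x) v(x) dx + [u'(x) v(x)]_0^6.
Choose V so that boundary terms are either known or forced to vanish.
u has homogeneous Neumann: u'(0) = u'(6) = 0. So [u' v]_0^6 = 0·v(6) − 0·v(0) = 0 for any v; take V = H^1(0, 6).
Weak formulation: find u (satisfying any essential BC) such that ∫_0^6 u'(x) v'(x) dx = ∫_0^6 f v dx for all v ∈ V (homogeneous Neumann, so boundary terms vanish).
Substituting f(x) = cos(π*x/6), the right-hand side is ∫_0^6 (cos(π*x/6)) v dx.
Compatibility check (pure Neumann): taking v ≡ 1 ∈ V gives 0 = ∫_0^6 f dx + (0) − (0), i.e. ∫_0^6 f dx must equal u'(0) − u'(6) = 0. Indeed ∫_0^6 (cos(π*x/6)) dx = 0, so the data are compatible. The solution is then unique only up to an additive constant (fix it e.g. by requiring ∫_0^6 u dx = 0).


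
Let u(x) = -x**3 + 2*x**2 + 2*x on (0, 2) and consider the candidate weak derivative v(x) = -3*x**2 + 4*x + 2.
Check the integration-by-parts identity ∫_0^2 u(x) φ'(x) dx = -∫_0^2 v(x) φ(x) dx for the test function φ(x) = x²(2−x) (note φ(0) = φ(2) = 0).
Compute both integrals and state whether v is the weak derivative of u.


LHS = -8/3, RHS = -8/3. Yes, v = u' weakly.

u(x) = -x**3 + 2*x**2 + 2*x, classical derivative u'(x) = -3*x**2 + 4*x + 2.
φ(x) = x²(2−x), so φ'(x) = x*(4 - 3*x).
Note φ(0) = φ(2) = 0, so the boundary term u·φ vanishes.
LHS = ∫_0^2 u(x) φ'(x) dx = ∫_0^2 (3*x^5 - 10*x^4 + 2*x^3 + 8*x^2) dx. Term by term:
  ∫_0^2 3*x^5 dx = 32;  ∫_0^2 -10*x^4 dx = -64;  ∫_0^2 2*x^3 dx = 8;
  ∫_0^2 8*x^2 dx = 64/3.
Sum: 32 − 64 + 8 + 64/3 = -8/3.
So LHS = -8/3.
∫_0^2 v(x) φ(x) dx = ∫_0^2 (3*x^5 - 10*x^4 + 6*x^3 + 4*x^2) dx. Term by term:
  ∫_0^2 3*x^5 dx = 32;  ∫_0^2 -10*x^4 dx = -64;  ∫_0^2 6*x^3 dx = 24;
  ∫_0^2 4*x^2 dx = 32/3.
Sum: 32 − 64 + 24 + 32/3 = 8/3.
So RHS = -∫_0^2 v(x) φ(x) dx = -8/3.
LHS = RHS, so the identity holds for this test φ.
Moreover u is smooth here and v(x) = u'(x) = -3*x**2 + 4*x + 2 pointwise, so the identity holds for every test function. Hence v is the weak derivative of u.


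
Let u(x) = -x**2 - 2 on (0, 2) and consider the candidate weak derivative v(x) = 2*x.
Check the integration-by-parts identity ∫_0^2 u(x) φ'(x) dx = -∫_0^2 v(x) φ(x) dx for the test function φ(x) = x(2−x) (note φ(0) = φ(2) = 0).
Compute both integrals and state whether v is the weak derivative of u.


LHS = 8/3, RHS = -8/3. No, v is not the weak derivative of u.

u(x) = -x**2 - 2, classical derivative u'(x) = -2*x.
φ(x) = x(2−x), so φ'(x) = 2 - 2*x.
Note φ(0) = φ(2) = 0, so the boundary term u·φ vanishes.
LHS = ∫_0^2 u(x) φ'(x) dx = ∫_0^2 (2*x^3 - 2*x^2 + 4*x - 4) dx. Term by term:
  ∫_0^2 2*x^3 dx = 8;  ∫_0^2 -2*x^2 dx = -16/3;  ∫_0^2 4*x dx = 8;
  ∫_0^2 -4 dx = -8.
Sum: 8 − 16/3 + 8 − 8 = 8/3.
So LHS = 8/3.
∫_0^2 v(x) φ(x) dx = ∫_0^2 (-2*x^3 + 4*x^2) dx. Term by term:
  ∫_0^2 -2*x^3 dx = -8;  ∫_0^2 4*x^2 dx = 32/3.
Sum: -8 + 32/3 = 8/3.
So RHS = -∫_0^2 v(x) φ(x) dx = -8/3.
LHS − RHS = 16/3 ≠ 0, so the identity fails.
(For a valid weak derivative the identity must hold for EVERY test function, in particular this one. The failure shows v is NOT the weak derivative of u.)
Correct weak derivative would be u'(x) = -2*x.


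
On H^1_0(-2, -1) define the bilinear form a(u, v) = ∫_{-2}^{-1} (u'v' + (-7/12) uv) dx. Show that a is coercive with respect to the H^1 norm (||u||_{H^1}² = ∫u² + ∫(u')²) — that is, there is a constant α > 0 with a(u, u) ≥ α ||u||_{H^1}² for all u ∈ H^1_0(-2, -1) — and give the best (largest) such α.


α = (-7/12 + π^2)/(1 + π^2)

Coercivity of a(·,·) on H^1_0(-2, -1) means a(u, u) ≥ α ||u||_{H^1}² for every u ∈ H^1_0.
The interval has length L = 1, and Poincaré/coercivity depend only on L. Here a(u, u) = ∫(u')² + (-7/12)·∫u².
Here c = -7/12 < 0 with |c| < (π/L)² = π^2, so coercivity still holds. The condition a(u,u) ≥ α||u||_{H^1}² reads (1−α)∫(u')² ≥ (α−c)∫u². Any admissible α is ≤ 1 (rapidly oscillating u have ∫u²/∫(u')² → 0), and α = 1 would force 0 ≥ (1−c)∫u², impossible since c < 1; so 1−α > 0. By the sharp Poincaré inequality on H^1_0 of an interval of length L, ∫(u')² ≥ (π/L)²∫u² with equality for the first sine mode sin(π(x−x₀)/L) (x₀ the left endpoint), so the inequality holds for all u iff (1−α)(π/L)² ≥ α − c, i.e. α ≤ ((π/L)² + c)/((π/L)² + 1) = (1 + c(L/π)²)/(1 + (L/π)²). (Direct route, valid since c ≤ 0: Poincaré gives c∫u² ≥ c(L/π)²∫(u')², so a(u,u) ≥ (1 + c(L/π)²)∫(u')², while ||u||_{H^1}² ≤ (1 + (L/π)²)∫(u')²; dividing yields the same α.) With (π/L)² = π^2 and c = -7/12, the largest admissible constant is α = ((π/L)² + c)/((π/L)² + 1).
Simplifying, α = (-7/12 + π^2)/(1 + π^2).


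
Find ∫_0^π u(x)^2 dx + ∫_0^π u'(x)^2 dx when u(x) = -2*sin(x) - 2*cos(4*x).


||u||_{H^1(0,π)}^2 = -272/15 + 38*π

u'(x) = 8*sin(4*x) - 2*cos(x).
Expand u² and (u')² and integrate term by term on (0, π), using: for integers n ≥ 1, ∫_0^π sin²(nx) dx = ∫_0^π cos²(nx) dx = π/2; for n ≠ n', ∫_0^π sin(nx)sin(n'x) dx = ∫_0^π cos(nx)cos(n'x) dx = 0; and by product-to-sum, ∫_0^π sin(nx)cos(n'x) dx = ½∫_0^π [sin((n+n')x) + sin((n−n')x)] dx, which is 0 when n+n' is even and 2n/(n²−n'²) when n+n' is odd (it need not vanish on (0, π)).
  u² squared terms: (-2)²·∫cos(4x)² dx = 4·π/2 = 2*π;  (-2)²·∫sin(x)² dx = 4·π/2 = 2*π.
  u² cross terms: 2·(-2)·(-2)·∫cos(4x)·sin(x) dx = 8·(-2/15) = -16/15.
  So ∫_0^π u² dx = 2*π + 2*π − 16/15 = -16/15 + 4*π.
  (u')² squared terms: (-2)²·∫cos(x)² dx = 4·π/2 = 2*π;  (8)²·∫sin(4x)² dx = 64·π/2 = 32*π.
  (u')² cross terms: 2·(-2)·(8)·∫cos(x)·sin(4x) dx = -32·(8/15) = -256/15.
  So ∫_0^π (u')² dx = 2*π + 32*π − 256/15 = -256/15 + 34*π.
||u||_{H^1}^2 = (-16/15 + 4*π) + (-256/15 + 34*π) = -272/15 + 38*π.


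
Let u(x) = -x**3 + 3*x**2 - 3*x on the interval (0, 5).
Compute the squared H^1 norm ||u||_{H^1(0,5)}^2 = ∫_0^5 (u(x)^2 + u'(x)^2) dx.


||u||_{H^1}^2 = 60455/14

The H^1 norm (squared) on an interval (0, L) is
  ||u||_{H^1}^2 = ∫_0^L u(x)^2 dx + ∫_0^L u'(x)^2 dx.
Compute u'(x) = -3*x**2 + 6*x - 3.
Then u(x)^2 = x**6 - 6*x**5 + 15*x**4 - 18*x**3 + 9*x**2 and u'(x)^2 = 9*x**4 - 36*x**3 + 54*x**2 - 36*x + 9.
Integrate each monomial from 0 to 5 using ∫_0^5 c·x^n dx = c·5^(n+1)/(n+1):
  ∫_0^5 u(x)^2 dx = ∫_0^5 (x^6 - 6*x^5 + 15*x^4 - 18*x^3 + 9*x^2) dx. Term by term:
    ∫_0^5 x^6 dx = 78125/7;  ∫_0^5 -6*x^5 dx = -15625;  ∫_0^5 15*x^4 dx = 9375;
    ∫_0^5 -18*x^3 dx = -5625/2;  ∫_0^5 9*x^2 dx = 375.
  Sum: 78125/7 − 15625 + 9375 − 5625/2 + 375 = 34625/14.
  ∫_0^5 u'(x)^2 dx = ∫_0^5 (9*x^4 - 36*x^3 + 54*x^2 - 36*x + 9) dx. Term by term:
    ∫_0^5 9*x^4 dx = 5625;  ∫_0^5 -36*x^3 dx = -5625;  ∫_0^5 54*x^2 dx = 2250;
    ∫_0^5 -36*x dx = -450;  ∫_0^5 9 dx = 45.
  Sum: 5625 − 5625 + 2250 − 450 + 45 = 1845.
Adding: ||u||_{H^1}^2 = 34625/14 + 1845 = 60455/14.


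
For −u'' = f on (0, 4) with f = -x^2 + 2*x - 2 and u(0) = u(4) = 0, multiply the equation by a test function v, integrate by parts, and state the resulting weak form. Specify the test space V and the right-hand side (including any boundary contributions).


V = H^1_0(0, 4) (so v(0) = v(4) = 0); weak form: ∫_0^4 u'v' dx = ∫_0^4 (-x^2 + 2*x - 2) v dx for all v ∈ V.

Multiply both sides by a test function v and integrate from 0 to 4:
  ∫_0^4 −u''(x) v(x) dx = ∫_0^4 f(x) v(x) dx.
Integrate the LHS by parts once:
  ∫_0^4 −u'' v dx = −[u'(x) v(x)]_0^4 + ∫_0^4 u'(x) v'(x) dx.
Thus ∫_0^4 u'(x) v'(x) dx = ∫_0^4 f(x) v(x) dx + [u'(x) v(x)]_0^4.
Choose V so that boundary terms are either known or forced to vanish.
u is Dirichlet: u(0) = u(4) = 0. Let V = H^1_0(0, 4); then v(0) = v(4) = 0, and [u' v]_0^4 = 0.
Weak formulation: find u (satisfying any essential BC) such that ∫_0^4 u'(x) v'(x) dx = ∫_0^4 f v dx for all v ∈ V.
Substituting f(x) = -x^2 + 2*x - 2, the right-hand side is ∫_0^4 (-x^2 + 2*x - 2) v dx.


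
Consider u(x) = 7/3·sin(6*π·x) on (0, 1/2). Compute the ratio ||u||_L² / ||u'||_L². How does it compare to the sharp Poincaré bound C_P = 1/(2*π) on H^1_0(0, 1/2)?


||u||_L² / ||u'||_L² = 1/(6*π) < C_P = 1/(2*π).

u(x) = 7/3·sin(6*π·x), so u'(x) = 14*π*cos(6*π*x).
Writing u(x) = A·sin(kπx/L) with A = 7/3 and k = 3, use ∫_0^L sin²(kπx/L) dx = L/2 and ∫_0^L cos²(kπx/L) dx = L/2.
u² = 49/9·sin²(6*π·x) and (u')² = 196*π^2·cos²(6*π·x), and each of sin², cos² integrates to L/2 = 1/4 over (0, 1/2).
∫_0^1/2 u² dx = 49/36, so ||u||_L² = 7/6.
∫_0^1/2 (u')² dx = 49*π^2, so ||u'||_L² = 7*π.
Ratio ||u||_L² / ||u'||_L² = 1/(6*π).
Sharp Poincaré constant on H^1_0(0, 1/2) is C_P = L/π = 1/(2*π), achieved by sin(2*π·x).
This is the k = 3 harmonic; the ratio L/(kπ) is strictly less than C_P = L/π, consistent with the sharp inequality ||u||_L² ≤ C_P ||u'||_L².


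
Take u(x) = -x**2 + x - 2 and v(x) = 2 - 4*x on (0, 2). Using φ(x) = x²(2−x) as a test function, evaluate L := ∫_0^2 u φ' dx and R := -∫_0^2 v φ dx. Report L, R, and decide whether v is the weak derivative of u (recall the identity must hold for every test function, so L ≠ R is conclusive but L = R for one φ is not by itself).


LHS = 28/15, RHS = 56/15. No, v is not the weak derivative of u.

u(x) = -x**2 + x - 2, classical derivative u'(x) = 1 - 2*x.
φ(x) = x²(2−x), so φ'(x) = x*(4 - 3*x).
Note φ(0) = φ(2) = 0, so the boundary term u·φ vanishes.
LHS = ∫_0^2 u(x) φ'(x) dx = ∫_0^2 (3*x^4 - 7*x^3 + 10*x^2 - 8*x) dx. Term by term:
  ∫_0^2 3*x^4 dx = 96/5;  ∫_0^2 -7*x^3 dx = -28;  ∫_0^2 10*x^2 dx = 80/3;
  ∫_0^2 -8*x dx = -16.
Sum: 96/5 − 28 + 80/3 − 16 = 28/15.
So LHS = 28/15.
∫_0^2 v(x) φ(x) dx = ∫_0^2 (4*x^4 - 10*x^3 + 4*x^2) dx. Term by term:
  ∫_0^2 4*x^4 dx = 128/5;  ∫_0^2 -10*x^3 dx = -40;  ∫_0^2 4*x^2 dx = 32/3.
Sum: 128/5 − 40 + 32/3 = -56/15.
So RHS = -∫_0^2 v(x) φ(x) dx = 56/15.
LHS − RHS = -28/15 ≠ 0, so the identity fails.
(For a valid weak derivative the identity must hold for EVERY test function, in particular this one. The failure shows v is NOT the weak derivative of u.)
Correct weak derivative would be u'(x) = 1 - 2*x.


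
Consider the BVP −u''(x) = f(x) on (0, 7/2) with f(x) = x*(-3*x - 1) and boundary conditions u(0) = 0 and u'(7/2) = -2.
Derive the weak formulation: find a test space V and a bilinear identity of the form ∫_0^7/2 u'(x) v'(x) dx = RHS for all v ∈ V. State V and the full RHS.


V = {v ∈ H^1(0, 7/2) : v(0) = 0} (test functions vanish at x = 0 where u is specified); weak form: ∫_0^7/2 u'v' dx = ∫_0^7/2 (x*(-3*x - 1)) v dx − 2·v(7/2) for all v ∈ V.

Multiply both sides by a test function v and integrate from 0 to 7/2:
  ∫_0^7/2 −u''(x) v(x) dx = ∫_0^7/2 f(x) v(x) dx.
Integrate the LHS by parts once:
  ∫_0^7/2 −u'' v dx = −[u'(x) v(x)]_0^7/2 + ∫_0^7/2 u'(x) v'(x) dx.
Thus ∫_0^7/2 u'(x) v'(x) dx = ∫_0^7/2 f(x) v(x) dx + [u'(x) v(x)]_0^7/2.
Choose V so that boundary terms are either known or forced to vanish.
Mixed BC: u(0) = 0 (Dirichlet) and u'(7/2) = -2 (Neumann). Define V = {v ∈ H^1(0, 7/2) : v(0) = 0}. Then [u' v]_0^7/2 = u'(7/2)·v(7/2) − u'(0)·0 = − 2·v(7/2).
Weak formulation: find u (satisfying any essential BC) such that ∫_0^7/2 u'(x) v'(x) dx = ∫_0^7/2 f v dx − 2·v(7/2) for all v ∈ V (Dirichlet at 0 absorbed into V; Neumann datum at x = 7/2 contributes the boundary term).
Substituting f(x) = x*(-3*x - 1), the right-hand side is ∫_0^7/2 (x*(-3*x - 1)) v dx − 2·v(7/2).


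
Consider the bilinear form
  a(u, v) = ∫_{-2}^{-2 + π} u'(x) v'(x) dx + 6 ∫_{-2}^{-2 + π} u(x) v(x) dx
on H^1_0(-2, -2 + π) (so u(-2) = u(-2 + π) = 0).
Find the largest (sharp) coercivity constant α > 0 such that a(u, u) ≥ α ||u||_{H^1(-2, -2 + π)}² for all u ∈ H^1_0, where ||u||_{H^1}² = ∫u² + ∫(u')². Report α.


α = 1

Coercivity of a(·,·) on H^1_0(-2, -2 + π) means a(u, u) ≥ α ||u||_{H^1}² for every u ∈ H^1_0.
The interval has length L = π, and Poincaré/coercivity depend only on L. Here a(u, u) = ∫(u')² + (6)·∫u².
Here c = 6 ≥ 1, so a(u,u) = ∫(u')² + c∫u² ≥ ∫(u')² + ∫u² = ||u||_{H^1}², i.e. α = 1 works. No larger α is possible: a(u,u) ≥ α||u||_{H^1}² means (1−α)∫(u')² ≥ (α−c)∫u², and for the modes u_n = sin(nπ(x−x₀)/L) (x₀ the left endpoint) one has ∫u_n²/∫(u_n')² = (L/(nπ))² → 0, so a(u_n,u_n)/||u_n||_{H^1}² → 1. Hence the optimal constant is α = 1.
Therefore α = 1.


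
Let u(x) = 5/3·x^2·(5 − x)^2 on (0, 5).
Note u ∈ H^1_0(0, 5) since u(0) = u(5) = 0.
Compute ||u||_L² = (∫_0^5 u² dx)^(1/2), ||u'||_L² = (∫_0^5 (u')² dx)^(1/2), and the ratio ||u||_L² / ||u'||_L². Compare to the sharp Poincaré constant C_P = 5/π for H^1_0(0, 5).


||u||_L² / ||u'||_L² = 5*sqrt(3)/6 < C_P = 5/π.

u(x) = 5/3·x^2·(5 − x)^2, so u'(x) = 10*x*(x - 5)*(2*x - 5)/3.
u(x) = 5/3·x^2·(5 − x)^2 vanishes at x = 0 and x = 5, so u ∈ H^1_0(0, 5). Differentiate via the product rule and integrate the resulting polynomials term by term.
  ∫_0^5 u² dx = ∫_0^5 (25*x^8/9 - 500*x^7/9 + 1250*x^6/3 - 12500*x^5/9 + 15625*x^4/9) dx. Term by term:
    ∫_0^5 25*x^8/9 dx = 48828125/81;  ∫_0^5 -500*x^7/9 dx = -48828125/18;  ∫_0^5 1250*x^6/3 dx = 97656250/21;
    ∫_0^5 -12500*x^5/9 dx = -97656250/27;  ∫_0^5 15625*x^4/9 dx = 9765625/9.
  Sum: 48828125/81 − 48828125/18 + 97656250/21 − 97656250/27 + 9765625/9 = 9765625/1134.
  ∫_0^5 (u')² dx = ∫_0^5 (400*x^6/9 - 2000*x^5/3 + 32500*x^4/9 - 25000*x^3/3 + 62500*x^2/9) dx. Term by term:
    ∫_0^5 400*x^6/9 dx = 31250000/63;  ∫_0^5 -2000*x^5/3 dx = -15625000/9;  ∫_0^5 32500*x^4/9 dx = 20312500/9;
    ∫_0^5 -25000*x^3/3 dx = -3906250/3;  ∫_0^5 62500*x^2/9 dx = 7812500/27.
  Sum: 31250000/63 − 15625000/9 + 20312500/9 − 3906250/3 + 7812500/27 = 781250/189.
∫_0^5 u² dx = 9765625/1134, so ||u||_L² = 3125*sqrt(14)/126.
∫_0^5 (u')² dx = 781250/189, so ||u'||_L² = 625*sqrt(42)/63.
Ratio ||u||_L² / ||u'||_L² = 5*sqrt(3)/6.
Sharp Poincaré constant on H^1_0(0, 5) is C_P = L/π = 5/π, achieved by sin(π/5·x).
A polynomial bump cannot attain the sharp Poincaré constant (only the first sine eigenfunction does), so the ratio is strictly less than C_P, consistent with ||u||_L² ≤ C_P ||u'||_L².


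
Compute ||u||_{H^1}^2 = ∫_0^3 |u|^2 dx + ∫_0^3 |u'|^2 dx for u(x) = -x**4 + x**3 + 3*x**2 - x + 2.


||u||_{H^1}^2 = 205851/140

The H^1 norm (squared) on an interval (0, L) is
  ||u||_{H^1}^2 = ∫_0^L u(x)^2 dx + ∫_0^L u'(x)^2 dx.
Compute u'(x) = -4*x**3 + 3*x**2 + 6*x - 1.
Then u(x)^2 = x**8 - 2*x**7 - 5*x**6 + 8*x**5 + 3*x**4 - 2*x**3 + 13*x**2 - 4*x + 4 and u'(x)^2 = 16*x**6 - 24*x**5 - 39*x**4 + 44*x**3 + 30*x**2 - 12*x + 1.
Integrate each monomial from 0 to 3 using ∫_0^3 c·x^n dx = c·3^(n+1)/(n+1):
  ∫_0^3 u(x)^2 dx = ∫_0^3 (x^8 - 2*x^7 - 5*x^6 + 8*x^5 + 3*x^4 - 2*x^3 + 13*x^2 - 4*x + 4) dx. Term by term:
    ∫_0^3 x^8 dx = 2187;  ∫_0^3 -2*x^7 dx = -6561/4;  ∫_0^3 -5*x^6 dx = -10935/7;
    ∫_0^3 8*x^5 dx = 972;  ∫_0^3 3*x^4 dx = 729/5;  ∫_0^3 -2*x^3 dx = -81/2;
    ∫_0^3 13*x^2 dx = 117;  ∫_0^3 -4*x dx = -18;  ∫_0^3 4 dx = 12.
  Sum: 2187 − 6561/4 − 10935/7 + 972 + 729/5 − 81/2 + 117 − 18 + 12 = 24207/140.
  ∫_0^3 u'(x)^2 dx = ∫_0^3 (16*x^6 - 24*x^5 - 39*x^4 + 44*x^3 + 30*x^2 - 12*x + 1) dx. Term by term:
    ∫_0^3 16*x^6 dx = 34992/7;  ∫_0^3 -24*x^5 dx = -2916;  ∫_0^3 -39*x^4 dx = -9477/5;
    ∫_0^3 44*x^3 dx = 891;  ∫_0^3 30*x^2 dx = 270;  ∫_0^3 -12*x dx = -54;
    ∫_0^3 1 dx = 3.
  Sum: 34992/7 − 2916 − 9477/5 + 891 + 270 − 54 + 3 = 45411/35.
Adding: ||u||_{H^1}^2 = 24207/140 + 45411/35 = 205851/140.


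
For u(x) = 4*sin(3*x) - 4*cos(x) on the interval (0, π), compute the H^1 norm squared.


||u||_{H^1(0,π)}^2 = 96*π

u'(x) = 4*sin(x) + 12*cos(3*x).
Expand u² and (u')² and integrate term by term on (0, π), using: for integers n ≥ 1, ∫_0^π sin²(nx) dx = ∫_0^π cos²(nx) dx = π/2; for n ≠ n', ∫_0^π sin(nx)sin(n'x) dx = ∫_0^π cos(nx)cos(n'x) dx = 0; and by product-to-sum, ∫_0^π sin(nx)cos(n'x) dx = ½∫_0^π [sin((n+n')x) + sin((n−n')x)] dx, which is 0 when n+n' is even and 2n/(n²−n'²) when n+n' is odd (it need not vanish on (0, π)).
  u² squared terms: (-4)²·∫cos(x)² dx = 16·π/2 = 8*π;  (4)²·∫sin(3x)² dx = 16·π/2 = 8*π.
  u² cross terms: 2·(-4)·(4)·∫cos(x)·sin(3x) dx = -32·(0) = 0.
  So ∫_0^π u² dx = 8*π + 8*π + 0 = 16*π.
  (u')² squared terms: (4)²·∫sin(x)² dx = 16·π/2 = 8*π;  (12)²·∫cos(3x)² dx = 144·π/2 = 72*π.
  (u')² cross terms: 2·(4)·(12)·∫sin(x)·cos(3x) dx = 96·(0) = 0.
  So ∫_0^π (u')² dx = 8*π + 72*π + 0 = 80*π.
||u||_{H^1}^2 = (16*π) + (80*π) = 96*π.


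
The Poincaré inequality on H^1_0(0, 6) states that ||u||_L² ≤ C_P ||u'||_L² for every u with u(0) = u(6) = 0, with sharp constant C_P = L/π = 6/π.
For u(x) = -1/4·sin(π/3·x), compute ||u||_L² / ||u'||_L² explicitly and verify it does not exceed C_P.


||u||_L² / ||u'||_L² = 3/π < C_P = 6/π.

u(x) = -1/4·sin(π/3·x), so u'(x) = -π*cos(π*x/3)/12.
Writing u(x) = A·sin(kπx/L) with A = -1/4 and k = 2, use ∫_0^L sin²(kπx/L) dx = L/2 and ∫_0^L cos²(kπx/L) dx = L/2.
u² = 1/16·sin²(π/3·x) and (u')² = π^2/144·cos²(π/3·x), and each of sin², cos² integrates to L/2 = 3 over (0, 6).
∫_0^6 u² dx = 3/16, so ||u||_L² = sqrt(3)/4.
∫_0^6 (u')² dx = π^2/48, so ||u'||_L² = sqrt(3)*π/12.
Ratio ||u||_L² / ||u'||_L² = 3/π.
Sharp Poincaré constant on H^1_0(0, 6) is C_P = L/π = 6/π, achieved by sin(π/6·x).
This is the k = 2 harmonic; the ratio L/(kπ) is strictly less than C_P = L/π, consistent with the sharp inequality ||u||_L² ≤ C_P ||u'||_L².
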